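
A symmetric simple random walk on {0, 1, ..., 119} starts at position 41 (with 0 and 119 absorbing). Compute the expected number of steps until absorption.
E[τ | X_0 = 41] = 3198

Let v_k = E[τ | X_0 = k]. Boundary: v_0 = v_119 = 0. Recurrence: v_k = 1 + (v_{k-1} + v_{k+1})/2 for 1 ≤ k ≤ 118. The particular solution to v_k − (v_{k-1} + v_{k+1})/2 = 1 is v_k = −k^2. Adding homogeneous solution A + B k and matching boundaries gives v_k = k (119 − k). Substituting k = 41: v_41 = 41 · 78 = 3198.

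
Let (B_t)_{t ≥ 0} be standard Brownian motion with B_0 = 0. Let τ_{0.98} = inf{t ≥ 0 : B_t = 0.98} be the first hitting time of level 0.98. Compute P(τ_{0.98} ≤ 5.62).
P(τ_{0.98} ≤ 5.62) = 2(1 − Φ(0.98/√5.62)) = 2(1 − Φ(0.4134)) ≈ 0.6793

By the reflection principle for standard BM, P(τ_b ≤ t) = 2 · P(B_t ≥ b). Since B_t ~ N(0, t), P(B_t ≥ 0.98) = 1 − Φ(0.98/√t) = 1 − Φ(0.98/√5.62) = 1 − Φ(0.4134) ≈ 0.33966. Doubling: P(τ_{0.98} ≤ 5.62) ≈ 2 · 0.33966 = 0.67932 ≈ 0.6793.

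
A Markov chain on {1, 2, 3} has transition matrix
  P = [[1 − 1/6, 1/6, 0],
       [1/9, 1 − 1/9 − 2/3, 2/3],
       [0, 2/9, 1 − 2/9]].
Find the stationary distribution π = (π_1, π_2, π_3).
π = (1/7, 3/14, 9/14)

This is a birth-death chain on three states, which satisfies detailed balance: π_1 · P_{12} = π_2 · P_{21} and π_2 · P_{23} = π_3 · P_{32}.
From π_1 · 1/6 = π_2 · 1/9: π_2/π_1 = (1/6)/(1/9) = 3/2.
From π_2 · 2/3 = π_3 · 2/9: π_3/π_2 = (2/3)/(2/9) = 3.
Take π_1 proportional to 1; then unnormalized π = (1, 3/2, 9/2). Normalize by dividing by the sum 7:
  π = (1/7, 3/14, 9/14).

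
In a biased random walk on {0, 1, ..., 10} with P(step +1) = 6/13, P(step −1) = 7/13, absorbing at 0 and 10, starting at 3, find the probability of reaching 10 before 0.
P(hit 10 before 0) = (1 − (7/6)^3) / (1 − (7/6)^10) = 35551872/222009073

Let u_k denote P(reach 10 before 0 | start at k). Boundary: u_0 = 0, u_10 = 1. Recurrence: u_k = 6/13·u_{k+1} + 7/13·u_{k-1} for 1 ≤ k ≤ 9. Try u_k = A + B·r^k with r = q/p = (7/13)/(6/13) = 7/6. Substitution satisfies the recurrence; boundary conditions give:
  u_k = (1 − r^k) / (1 − r^N) = (1 − (7/6)^3) / (1 − (7/6)^10) = 35551872/222009073.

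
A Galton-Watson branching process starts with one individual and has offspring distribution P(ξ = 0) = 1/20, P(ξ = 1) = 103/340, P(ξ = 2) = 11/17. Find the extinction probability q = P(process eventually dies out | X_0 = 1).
q = 17/220

The pgf is f(s) = 1/20 + 103/340·s + 11/17·s². The extinction probability q is the smallest fixed point of f in [0, 1]. Setting s = f(s):
  11/17·s² + (103/340 − 1)·s + 1/20 = 0
  11/17·s² − (1/20 + 11/17)·s + 1/20 = 0
which factors as (s − 1)·(11/17·s − 1/20) = 0, giving roots s = 1 and s = (1/20)/(11/17) = 17/220.
Mean offspring μ = 103/340 + 2·11/17 = 543/340 > 1 (supercritical), so q < 1. The extinction probability is the smaller root: q = (1/20)/(11/17) = 17/220.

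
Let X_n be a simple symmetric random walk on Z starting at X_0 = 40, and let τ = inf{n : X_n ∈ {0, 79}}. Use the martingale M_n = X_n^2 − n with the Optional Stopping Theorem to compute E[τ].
E[τ] = 1560

M_n = X_n^2 − n is a martingale (since E[X_{n+1}^2 | F_n] = X_n^2 + 1). By OST (τ has finite mean in a bounded region), E[M_τ] = E[M_0] = X_0^2 − 0 = 40^2 = 1600. Also E[M_τ] = E[X_τ^2] − E[τ]. The walk exits at 0 or 79, with P(hit 79 first) = 40/79, so E[X_τ^2] = 79^2 · 40/79 + 0 = 3160. Thus E[τ] = E[X_τ^2] − E[M_τ] = 3160 − 1600 = 1560 = 40(79 − 40) = 1560.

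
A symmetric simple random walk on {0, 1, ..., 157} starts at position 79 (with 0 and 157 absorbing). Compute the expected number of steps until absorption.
E[τ | X_0 = 79] = 6162

Let v_k = E[τ | X_0 = k]. Boundary: v_0 = v_157 = 0. Recurrence: v_k = 1 + (v_{k-1} + v_{k+1})/2 for 1 ≤ k ≤ 156. The particular solution to v_k − (v_{k-1} + v_{k+1})/2 = 1 is v_k = −k^2. Adding homogeneous solution A + B k and matching boundaries gives v_k = k (157 − k). Substituting k = 79: v_79 = 79 · 78 = 6162.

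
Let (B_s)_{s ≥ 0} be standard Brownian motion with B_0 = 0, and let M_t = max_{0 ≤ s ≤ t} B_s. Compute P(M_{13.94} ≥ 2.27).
P(M_{13.94} ≥ 2.27) = 2·P(B_{13.94} ≥ 2.27) = 2(1 − Φ(2.27/√13.94)) ≈ 0.5432

By the reflection principle for Brownian motion, P(M_t ≥ a) = 2 · P(B_t ≥ a) for a ≥ 0. Since B_t ~ N(0, t), P(B_t ≥ 2.27) = 1 − Φ(2.27/√t) = 1 − Φ(2.27/√13.94) = 1 − Φ(0.6080). So
  P(M_{13.94} ≥ 2.27) = 2(1 − Φ(0.6080)) ≈ 0.5432.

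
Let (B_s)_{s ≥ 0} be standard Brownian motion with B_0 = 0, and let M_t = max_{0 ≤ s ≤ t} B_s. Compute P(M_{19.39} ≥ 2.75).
P(M_{19.39} ≥ 2.75) = 2·P(B_{19.39} ≥ 2.75) = 2(1 − Φ(2.75/√19.39)) ≈ 0.5323

By the reflection principle for Brownian motion, P(M_t ≥ a) = 2 · P(B_t ≥ a) for a ≥ 0. Since B_t ~ N(0, t), P(B_t ≥ 2.75) = 1 − Φ(2.75/√t) = 1 − Φ(2.75/√19.39) = 1 − Φ(0.6245). So
  P(M_{19.39} ≥ 2.75) = 2(1 − Φ(0.6245)) ≈ 0.5323.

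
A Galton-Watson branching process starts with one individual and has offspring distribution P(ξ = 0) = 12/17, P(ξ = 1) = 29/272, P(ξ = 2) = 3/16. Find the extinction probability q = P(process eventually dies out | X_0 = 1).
q = 1

Mean offspring μ = 0·12/17 + 1·29/272 + 2·3/16 = 131/272 ≤ 1. For μ ≤ 1 with offspring not concentrated at 1, the Galton-Watson process goes extinct almost surely, so q = 1.
(Algebraic check: The pgf is f(s) = 12/17 + 29/272·s + 3/16·s². The extinction probability q is the smallest fixed point of f in [0, 1]. Setting s = f(s):
  3/16·s² + (29/272 − 1)·s + 12/17 = 0
  3/16·s² − (12/17 + 3/16)·s + 12/17 = 0
which factors as (s − 1)·(3/16·s − 12/17) = 0, giving roots s = 1 and s = (12/17)/(3/16) = 64/17. Since 64/17 ≥ 1, the smallest root in [0, 1] is s = 1.)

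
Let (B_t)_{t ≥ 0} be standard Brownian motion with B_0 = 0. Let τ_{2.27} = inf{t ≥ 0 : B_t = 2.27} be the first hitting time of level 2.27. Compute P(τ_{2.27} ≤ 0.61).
P(τ_{2.27} ≤ 0.61) = 2(1 − Φ(2.27/√0.61)) = 2(1 − Φ(2.9064)) ≈ 0.0037

By the reflection principle for standard BM, P(τ_b ≤ t) = 2 · P(B_t ≥ b). Since B_t ~ N(0, t), P(B_t ≥ 2.27) = 1 − Φ(2.27/√t) = 1 − Φ(2.27/√0.61) = 1 − Φ(2.9064) ≈ 0.00183. Doubling: P(τ_{2.27} ≤ 0.61) ≈ 2 · 0.00183 = 0.00366 ≈ 0.0037.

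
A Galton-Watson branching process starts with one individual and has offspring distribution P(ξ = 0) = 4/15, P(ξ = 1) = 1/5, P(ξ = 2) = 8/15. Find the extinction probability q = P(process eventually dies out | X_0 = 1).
q = 1/2

The pgf is f(s) = 4/15 + 1/5·s + 8/15·s². The extinction probability q is the smallest fixed point of f in [0, 1]. Setting s = f(s):
  8/15·s² + (1/5 − 1)·s + 4/15 = 0
  8/15·s² − (4/15 + 8/15)·s + 4/15 = 0
which factors as (s − 1)·(8/15·s − 4/15) = 0, giving roots s = 1 and s = (4/15)/(8/15) = 1/2.
Mean offspring μ = 1/5 + 2·8/15 = 19/15 > 1 (supercritical), so q < 1. The extinction probability is the smaller root: q = (4/15)/(8/15) = 1/2.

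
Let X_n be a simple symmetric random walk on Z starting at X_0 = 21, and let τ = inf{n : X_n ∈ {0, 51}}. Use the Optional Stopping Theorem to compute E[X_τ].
E[X_τ] = 21

X_n is a martingale and τ is a bounded-mean stopping time (indeed τ is finite a.s. with bounded expectation since the walk is in a bounded region). By the OST, E[X_τ] = E[X_0] = 21. Equivalently: E[X_τ] = 51 · P(hit 51 first) + 0 · P(hit 0 first) = 51 · (21/51) = 21.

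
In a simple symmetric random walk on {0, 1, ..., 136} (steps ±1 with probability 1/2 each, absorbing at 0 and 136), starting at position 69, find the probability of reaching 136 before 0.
P(hit 136 before 0) = 69/136

Let u_k = P(hit 136 before 0 | start at k). Then u_0 = 0, u_136 = 1, and u_k = u_{k-1}/2 + u_{k+1}/2 for 1 ≤ k ≤ 135. This harmonic recurrence is solved by u_k = k/136, giving u_69 = 69/136.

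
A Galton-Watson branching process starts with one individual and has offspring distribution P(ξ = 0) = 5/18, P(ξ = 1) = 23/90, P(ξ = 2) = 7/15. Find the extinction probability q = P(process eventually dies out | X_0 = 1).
q = 25/42

The pgf is f(s) = 5/18 + 23/90·s + 7/15·s². The extinction probability q is the smallest fixed point of f in [0, 1]. Setting s = f(s):
  7/15·s² + (23/90 − 1)·s + 5/18 = 0
  7/15·s² − (5/18 + 7/15)·s + 5/18 = 0
which factors as (s − 1)·(7/15·s − 5/18) = 0, giving roots s = 1 and s = (5/18)/(7/15) = 25/42.
Mean offspring μ = 23/90 + 2·7/15 = 107/90 > 1 (supercritical), so q < 1. The extinction probability is the smaller root: q = (5/18)/(7/15) = 25/42.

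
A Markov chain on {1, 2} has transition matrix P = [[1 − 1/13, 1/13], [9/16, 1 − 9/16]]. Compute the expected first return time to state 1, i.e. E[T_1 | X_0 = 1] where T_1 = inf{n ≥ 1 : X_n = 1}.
E[T_1 | X_0 = 1] = 1/π_1 = 133/117

For an irreducible recurrent Markov chain with stationary distribution π, E[T_i | X_0 = i] = 1/π_i (Kac's formula). Here π_1 = (9/16)/(1/13 + 9/16) = (9/16)/(133/208) = 117/133, so E[T_1 | X_0 = 1] = 1/π_1 = (1/13 + 9/16)/(9/16) = (133/208)/(9/16) = 133/117.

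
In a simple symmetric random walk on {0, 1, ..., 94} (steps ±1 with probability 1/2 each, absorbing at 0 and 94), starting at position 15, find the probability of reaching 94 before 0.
P(hit 94 before 0) = 15/94

Let u_k = P(hit 94 before 0 | start at k). Then u_0 = 0, u_94 = 1, and u_k = u_{k-1}/2 + u_{k+1}/2 for 1 ≤ k ≤ 93. This harmonic recurrence is solved by u_k = k/94, giving u_15 = 15/94.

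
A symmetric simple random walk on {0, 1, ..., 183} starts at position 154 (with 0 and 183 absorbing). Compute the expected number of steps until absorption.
E[τ | X_0 = 154] = 4466

Let v_k = E[τ | X_0 = k]. Boundary: v_0 = v_183 = 0. Recurrence: v_k = 1 + (v_{k-1} + v_{k+1})/2 for 1 ≤ k ≤ 182. The particular solution to v_k − (v_{k-1} + v_{k+1})/2 = 1 is v_k = −k^2. Adding homogeneous solution A + B k and matching boundaries gives v_k = k (183 − k). Substituting k = 154: v_154 = 154 · 29 = 4466.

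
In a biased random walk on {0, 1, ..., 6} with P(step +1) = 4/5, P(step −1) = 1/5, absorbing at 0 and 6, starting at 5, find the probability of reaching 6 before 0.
P(hit 6 before 0) = (1 − (1/4)^5) / (1 − (1/4)^6) = 1364/1365

Let u_k denote P(reach 6 before 0 | start at k). Boundary: u_0 = 0, u_6 = 1. Recurrence: u_k = 4/5·u_{k+1} + 1/5·u_{k-1} for 1 ≤ k ≤ 5. Try u_k = A + B·r^k with r = q/p = (1/5)/(4/5) = 1/4. Substitution satisfies the recurrence; boundary conditions give:
  u_k = (1 − r^k) / (1 − r^N) = (1 − (1/4)^5) / (1 − (1/4)^6) = 1364/1365.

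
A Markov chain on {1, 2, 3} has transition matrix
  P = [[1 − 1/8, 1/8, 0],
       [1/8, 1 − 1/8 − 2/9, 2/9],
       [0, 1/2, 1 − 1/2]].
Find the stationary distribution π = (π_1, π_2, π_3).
π = (9/22, 9/22, 2/11)

This is a birth-death chain on three states, which satisfies detailed balance: π_1 · P_{12} = π_2 · P_{21} and π_2 · P_{23} = π_3 · P_{32}.
From π_1 · 1/8 = π_2 · 1/8: π_2/π_1 = (1/8)/(1/8) = 1.
From π_2 · 2/9 = π_3 · 1/2: π_3/π_2 = (2/9)/(1/2) = 4/9.
Take π_1 proportional to 1; then unnormalized π = (1, 1, 4/9). Normalize by dividing by the sum 22/9:
  π = (9/22, 9/22, 2/11).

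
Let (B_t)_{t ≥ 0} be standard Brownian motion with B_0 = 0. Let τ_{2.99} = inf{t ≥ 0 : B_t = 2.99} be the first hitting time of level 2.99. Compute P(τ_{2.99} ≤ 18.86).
P(τ_{2.99} ≤ 18.86) = 2(1 − Φ(2.99/√18.86)) = 2(1 − Φ(0.6885)) ≈ 0.4911

By the reflection principle for standard BM, P(τ_b ≤ t) = 2 · P(B_t ≥ b). Since B_t ~ N(0, t), P(B_t ≥ 2.99) = 1 − Φ(2.99/√t) = 1 − Φ(2.99/√18.86) = 1 − Φ(0.6885) ≈ 0.24557. Doubling: P(τ_{2.99} ≤ 18.86) ≈ 2 · 0.24557 = 0.49114 ≈ 0.4911.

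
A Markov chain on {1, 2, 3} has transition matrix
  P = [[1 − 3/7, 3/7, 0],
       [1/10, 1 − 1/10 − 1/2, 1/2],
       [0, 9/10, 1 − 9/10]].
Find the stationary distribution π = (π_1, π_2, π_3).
π = (3/23, 90/161, 50/161)

This is a birth-death chain on three states, which satisfies detailed balance: π_1 · P_{12} = π_2 · P_{21} and π_2 · P_{23} = π_3 · P_{32}.
From π_1 · 3/7 = π_2 · 1/10: π_2/π_1 = (3/7)/(1/10) = 30/7.
From π_2 · 1/2 = π_3 · 9/10: π_3/π_2 = (1/2)/(9/10) = 5/9.
Take π_1 proportional to 1; then unnormalized π = (1, 30/7, 50/21). Normalize by dividing by the sum 23/3:
  π = (3/23, 90/161, 50/161).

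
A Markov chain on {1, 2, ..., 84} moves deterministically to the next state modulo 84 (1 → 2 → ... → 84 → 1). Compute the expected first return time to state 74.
E[T_74 | X_0 = 74] = 84

The chain cycles deterministically, so starting at state 74 it returns in exactly 84 steps. Equivalently, the stationary distribution is uniform π_j = 1/84 for every state j, so by Kac's formula E[T_74] = 1/π_74 = 84.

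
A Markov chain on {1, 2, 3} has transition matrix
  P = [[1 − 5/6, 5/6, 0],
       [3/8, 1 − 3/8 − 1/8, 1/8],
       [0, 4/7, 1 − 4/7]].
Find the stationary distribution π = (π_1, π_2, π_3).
π = (24/89, 160/267, 35/267)

This is a birth-death chain on three states, which satisfies detailed balance: π_1 · P_{12} = π_2 · P_{21} and π_2 · P_{23} = π_3 · P_{32}.
From π_1 · 5/6 = π_2 · 3/8: π_2/π_1 = (5/6)/(3/8) = 20/9.
From π_2 · 1/8 = π_3 · 4/7: π_3/π_2 = (1/8)/(4/7) = 7/32.
Take π_1 proportional to 1; then unnormalized π = (1, 20/9, 35/72). Normalize by dividing by the sum 89/24:
  π = (24/89, 160/267, 35/267).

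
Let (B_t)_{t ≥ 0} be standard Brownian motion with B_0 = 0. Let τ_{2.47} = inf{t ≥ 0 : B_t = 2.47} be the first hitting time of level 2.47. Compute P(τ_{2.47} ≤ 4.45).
P(τ_{2.47} ≤ 4.45) = 2(1 − Φ(2.47/√4.45)) = 2(1 − Φ(1.1709)) ≈ 0.2416

By the reflection principle for standard BM, P(τ_b ≤ t) = 2 · P(B_t ≥ b). Since B_t ~ N(0, t), P(B_t ≥ 2.47) = 1 − Φ(2.47/√t) = 1 − Φ(2.47/√4.45) = 1 − Φ(1.1709) ≈ 0.12082. Doubling: P(τ_{2.47} ≤ 4.45) ≈ 2 · 0.12082 = 0.24164 ≈ 0.2416.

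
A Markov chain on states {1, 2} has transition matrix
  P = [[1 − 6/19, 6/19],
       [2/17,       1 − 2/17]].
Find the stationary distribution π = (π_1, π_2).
π_1 = 19/70, π_2 = 51/70

Solve πP = π with π_1 + π_2 = 1. From πP = π: π_1 · (1 − 6/19) + π_2 · 2/17 = π_1 ⇒ π_2 · 2/17 = π_1 · 6/19 ⇒ π_2/π_1 = (6/19)/(2/17) = 51/19. Together with π_1 + π_2 = 1:
  π_1 = (2/17)/(6/19 + 2/17) = (2/17)/(140/323) = 19/70,
  π_2 = (6/19)/(6/19 + 2/17) = (6/19)/(140/323) = 51/70.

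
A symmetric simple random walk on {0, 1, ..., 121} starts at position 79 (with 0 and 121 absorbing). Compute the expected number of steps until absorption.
E[τ | X_0 = 79] = 3318

Let v_k = E[τ | X_0 = k]. Boundary: v_0 = v_121 = 0. Recurrence: v_k = 1 + (v_{k-1} + v_{k+1})/2 for 1 ≤ k ≤ 120. The particular solution to v_k − (v_{k-1} + v_{k+1})/2 = 1 is v_k = −k^2. Adding homogeneous solution A + B k and matching boundaries gives v_k = k (121 − k). Substituting k = 79: v_79 = 79 · 42 = 3318.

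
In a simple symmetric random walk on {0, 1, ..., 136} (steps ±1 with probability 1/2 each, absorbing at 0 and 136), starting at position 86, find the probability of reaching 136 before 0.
P(hit 136 before 0) = 86/136 = 43/68

Let u_k = P(hit 136 before 0 | start at k). Then u_0 = 0, u_136 = 1, and u_k = u_{k-1}/2 + u_{k+1}/2 for 1 ≤ k ≤ 135. This harmonic recurrence is solved by u_k = k/136, giving u_86 = 86/136 = 43/68.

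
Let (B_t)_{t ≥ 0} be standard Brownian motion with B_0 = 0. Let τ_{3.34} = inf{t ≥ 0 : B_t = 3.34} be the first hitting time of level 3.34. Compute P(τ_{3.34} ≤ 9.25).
P(τ_{3.34} ≤ 9.25) = 2(1 − Φ(3.34/√9.25)) = 2(1 − Φ(1.0982)) ≈ 0.2721

By the reflection principle for standard BM, P(τ_b ≤ t) = 2 · P(B_t ≥ b). Since B_t ~ N(0, t), P(B_t ≥ 3.34) = 1 − Φ(3.34/√t) = 1 − Φ(3.34/√9.25) = 1 − Φ(1.0982) ≈ 0.13606. Doubling: P(τ_{3.34} ≤ 9.25) ≈ 2 · 0.13606 = 0.27212 ≈ 0.2721.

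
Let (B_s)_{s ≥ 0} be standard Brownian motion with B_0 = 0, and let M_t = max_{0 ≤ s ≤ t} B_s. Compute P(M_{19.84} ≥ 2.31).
P(M_{19.84} ≥ 2.31) = 2·P(B_{19.84} ≥ 2.31) = 2(1 − Φ(2.31/√19.84)) ≈ 0.6040

By the reflection principle for Brownian motion, P(M_t ≥ a) = 2 · P(B_t ≥ a) for a ≥ 0. Since B_t ~ N(0, t), P(B_t ≥ 2.31) = 1 − Φ(2.31/√t) = 1 − Φ(2.31/√19.84) = 1 − Φ(0.5186). So
  P(M_{19.84} ≥ 2.31) = 2(1 − Φ(0.5186)) ≈ 0.6040.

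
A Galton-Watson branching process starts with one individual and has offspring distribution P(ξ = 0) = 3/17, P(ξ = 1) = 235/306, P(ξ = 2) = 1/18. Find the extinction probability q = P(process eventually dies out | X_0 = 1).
q = 1

Mean offspring μ = 0·3/17 + 1·235/306 + 2·1/18 = 269/306 ≤ 1. For μ ≤ 1 with offspring not concentrated at 1, the Galton-Watson process goes extinct almost surely, so q = 1.
(Algebraic check: The pgf is f(s) = 3/17 + 235/306·s + 1/18·s². The extinction probability q is the smallest fixed point of f in [0, 1]. Setting s = f(s):
  1/18·s² + (235/306 − 1)·s + 3/17 = 0
  1/18·s² − (3/17 + 1/18)·s + 3/17 = 0
which factors as (s − 1)·(1/18·s − 3/17) = 0, giving roots s = 1 and s = (3/17)/(1/18) = 54/17. Since 54/17 ≥ 1, the smallest root in [0, 1] is s = 1.)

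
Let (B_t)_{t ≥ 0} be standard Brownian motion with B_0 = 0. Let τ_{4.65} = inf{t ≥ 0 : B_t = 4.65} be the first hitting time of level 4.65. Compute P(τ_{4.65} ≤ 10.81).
P(τ_{4.65} ≤ 10.81) = 2(1 − Φ(4.65/√10.81)) = 2(1 − Φ(1.4143)) ≈ 0.1573

By the reflection principle for standard BM, P(τ_b ≤ t) = 2 · P(B_t ≥ b). Since B_t ~ N(0, t), P(B_t ≥ 4.65) = 1 − Φ(4.65/√t) = 1 − Φ(4.65/√10.81) = 1 − Φ(1.4143) ≈ 0.07864. Doubling: P(τ_{4.65} ≤ 10.81) ≈ 2 · 0.07864 = 0.15728 ≈ 0.1573.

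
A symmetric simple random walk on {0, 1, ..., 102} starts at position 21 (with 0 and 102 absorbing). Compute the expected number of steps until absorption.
E[τ | X_0 = 21] = 1701

Let v_k = E[τ | X_0 = k]. Boundary: v_0 = v_102 = 0. Recurrence: v_k = 1 + (v_{k-1} + v_{k+1})/2 for 1 ≤ k ≤ 101. The particular solution to v_k − (v_{k-1} + v_{k+1})/2 = 1 is v_k = −k^2. Adding homogeneous solution A + B k and matching boundaries gives v_k = k (102 − k). Substituting k = 21: v_21 = 21 · 81 = 1701.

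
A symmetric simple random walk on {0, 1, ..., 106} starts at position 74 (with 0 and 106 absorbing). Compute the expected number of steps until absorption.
E[τ | X_0 = 74] = 2368

Let v_k = E[τ | X_0 = k]. Boundary: v_0 = v_106 = 0. Recurrence: v_k = 1 + (v_{k-1} + v_{k+1})/2 for 1 ≤ k ≤ 105. The particular solution to v_k − (v_{k-1} + v_{k+1})/2 = 1 is v_k = −k^2. Adding homogeneous solution A + B k and matching boundaries gives v_k = k (106 − k). Substituting k = 74: v_74 = 74 · 32 = 2368.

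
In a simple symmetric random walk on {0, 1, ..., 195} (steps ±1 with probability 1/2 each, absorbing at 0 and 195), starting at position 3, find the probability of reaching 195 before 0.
P(hit 195 before 0) = 3/195 = 1/65

Let u_k = P(hit 195 before 0 | start at k). Then u_0 = 0, u_195 = 1, and u_k = u_{k-1}/2 + u_{k+1}/2 for 1 ≤ k ≤ 194. This harmonic recurrence is solved by u_k = k/195, giving u_3 = 3/195 = 1/65.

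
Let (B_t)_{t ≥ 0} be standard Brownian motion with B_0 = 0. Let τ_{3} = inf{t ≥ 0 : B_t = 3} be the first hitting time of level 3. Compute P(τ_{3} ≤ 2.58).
P(τ_{3} ≤ 2.58) = 2(1 − Φ(3/√2.58)) = 2(1 − Φ(1.8677)) ≈ 0.0618

By the reflection principle for standard BM, P(τ_b ≤ t) = 2 · P(B_t ≥ b). Since B_t ~ N(0, t), P(B_t ≥ 3) = 1 − Φ(3/√t) = 1 − Φ(3/√2.58) = 1 − Φ(1.8677) ≈ 0.03090. Doubling: P(τ_{3} ≤ 2.58) ≈ 2 · 0.03090 = 0.06180 ≈ 0.0618.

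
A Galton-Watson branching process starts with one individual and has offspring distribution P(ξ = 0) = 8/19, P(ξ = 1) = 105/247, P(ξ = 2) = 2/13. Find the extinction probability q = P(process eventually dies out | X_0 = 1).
q = 1

Mean offspring μ = 0·8/19 + 1·105/247 + 2·2/13 = 181/247 ≤ 1. For μ ≤ 1 with offspring not concentrated at 1, the Galton-Watson process goes extinct almost surely, so q = 1.
(Algebraic check: The pgf is f(s) = 8/19 + 105/247·s + 2/13·s². The extinction probability q is the smallest fixed point of f in [0, 1]. Setting s = f(s):
  2/13·s² + (105/247 − 1)·s + 8/19 = 0
  2/13·s² − (8/19 + 2/13)·s + 8/19 = 0
which factors as (s − 1)·(2/13·s − 8/19) = 0, giving roots s = 1 and s = (8/19)/(2/13) = 52/19. Since 52/19 ≥ 1, the smallest root in [0, 1] is s = 1.)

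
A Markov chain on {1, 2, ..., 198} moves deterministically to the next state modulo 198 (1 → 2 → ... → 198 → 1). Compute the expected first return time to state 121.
E[T_121 | X_0 = 121] = 198

The chain cycles deterministically, so starting at state 121 it returns in exactly 198 steps. Equivalently, the stationary distribution is uniform π_j = 1/198 for every state j, so by Kac's formula E[T_121] = 1/π_121 = 198.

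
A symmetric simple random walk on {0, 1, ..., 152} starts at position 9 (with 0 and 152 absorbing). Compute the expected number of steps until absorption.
E[τ | X_0 = 9] = 1287

Let v_k = E[τ | X_0 = k]. Boundary: v_0 = v_152 = 0. Recurrence: v_k = 1 + (v_{k-1} + v_{k+1})/2 for 1 ≤ k ≤ 151. The particular solution to v_k − (v_{k-1} + v_{k+1})/2 = 1 is v_k = −k^2. Adding homogeneous solution A + B k and matching boundaries gives v_k = k (152 − k). Substituting k = 9: v_9 = 9 · 143 = 1287.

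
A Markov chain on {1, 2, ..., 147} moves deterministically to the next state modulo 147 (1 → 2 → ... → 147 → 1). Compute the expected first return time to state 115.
E[T_115 | X_0 = 115] = 147

The chain cycles deterministically, so starting at state 115 it returns in exactly 147 steps. Equivalently, the stationary distribution is uniform π_j = 1/147 for every state j, so by Kac's formula E[T_115] = 1/π_115 = 147.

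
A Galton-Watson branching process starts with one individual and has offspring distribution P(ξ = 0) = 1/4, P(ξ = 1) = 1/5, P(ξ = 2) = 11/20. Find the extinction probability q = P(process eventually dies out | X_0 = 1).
q = 5/11

The pgf is f(s) = 1/4 + 1/5·s + 11/20·s². The extinction probability q is the smallest fixed point of f in [0, 1]. Setting s = f(s):
  11/20·s² + (1/5 − 1)·s + 1/4 = 0
  11/20·s² − (1/4 + 11/20)·s + 1/4 = 0
which factors as (s − 1)·(11/20·s − 1/4) = 0, giving roots s = 1 and s = (1/4)/(11/20) = 5/11.
Mean offspring μ = 1/5 + 2·11/20 = 13/10 > 1 (supercritical), so q < 1. The extinction probability is the smaller root: q = (1/4)/(11/20) = 5/11.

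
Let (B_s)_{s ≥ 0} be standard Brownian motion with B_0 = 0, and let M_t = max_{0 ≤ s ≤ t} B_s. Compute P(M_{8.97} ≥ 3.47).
P(M_{8.97} ≥ 3.47) = 2·P(B_{8.97} ≥ 3.47) = 2(1 − Φ(3.47/√8.97)) ≈ 0.2466

By the reflection principle for Brownian motion, P(M_t ≥ a) = 2 · P(B_t ≥ a) for a ≥ 0. Since B_t ~ N(0, t), P(B_t ≥ 3.47) = 1 − Φ(3.47/√t) = 1 − Φ(3.47/√8.97) = 1 − Φ(1.1586). So
  P(M_{8.97} ≥ 3.47) = 2(1 − Φ(1.1586)) ≈ 0.2466.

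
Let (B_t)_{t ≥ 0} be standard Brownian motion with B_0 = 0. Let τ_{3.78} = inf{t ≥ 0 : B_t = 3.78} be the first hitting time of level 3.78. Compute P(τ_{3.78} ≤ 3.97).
P(τ_{3.78} ≤ 3.97) = 2(1 − Φ(3.78/√3.97)) = 2(1 − Φ(1.8971)) ≈ 0.0578

By the reflection principle for standard BM, P(τ_b ≤ t) = 2 · P(B_t ≥ b). Since B_t ~ N(0, t), P(B_t ≥ 3.78) = 1 − Φ(3.78/√t) = 1 − Φ(3.78/√3.97) = 1 − Φ(1.8971) ≈ 0.02891. Doubling: P(τ_{3.78} ≤ 3.97) ≈ 2 · 0.02891 = 0.05782 ≈ 0.0578.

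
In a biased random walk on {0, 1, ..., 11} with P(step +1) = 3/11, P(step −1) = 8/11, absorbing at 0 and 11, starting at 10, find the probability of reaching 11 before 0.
P(hit 11 before 0) = (1 − (8/3)^10) / (1 − (8/3)^11) = 644209665/1717951489

Let u_k denote P(reach 11 before 0 | start at k). Boundary: u_0 = 0, u_11 = 1. Recurrence: u_k = 3/11·u_{k+1} + 8/11·u_{k-1} for 1 ≤ k ≤ 10. Try u_k = A + B·r^k with r = q/p = (8/11)/(3/11) = 8/3. Substitution satisfies the recurrence; boundary conditions give:
  u_k = (1 − r^k) / (1 − r^N) = (1 − (8/3)^10) / (1 − (8/3)^11) = 644209665/1717951489.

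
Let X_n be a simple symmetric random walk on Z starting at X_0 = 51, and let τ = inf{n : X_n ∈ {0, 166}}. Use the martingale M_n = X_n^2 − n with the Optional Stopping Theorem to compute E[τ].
E[τ] = 5865

M_n = X_n^2 − n is a martingale (since E[X_{n+1}^2 | F_n] = X_n^2 + 1). By OST (τ has finite mean in a bounded region), E[M_τ] = E[M_0] = X_0^2 − 0 = 51^2 = 2601. Also E[M_τ] = E[X_τ^2] − E[τ]. The walk exits at 0 or 166, with P(hit 166 first) = 51/166, so E[X_τ^2] = 166^2 · 51/166 + 0 = 8466. Thus E[τ] = E[X_τ^2] − E[M_τ] = 8466 − 2601 = 5865 = 51(166 − 51) = 5865.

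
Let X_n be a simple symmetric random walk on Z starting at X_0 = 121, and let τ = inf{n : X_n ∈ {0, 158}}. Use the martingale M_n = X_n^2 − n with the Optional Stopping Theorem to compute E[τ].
E[τ] = 4477

M_n = X_n^2 − n is a martingale (since E[X_{n+1}^2 | F_n] = X_n^2 + 1). By OST (τ has finite mean in a bounded region), E[M_τ] = E[M_0] = X_0^2 − 0 = 121^2 = 14641. Also E[M_τ] = E[X_τ^2] − E[τ]. The walk exits at 0 or 158, with P(hit 158 first) = 121/158, so E[X_τ^2] = 158^2 · 121/158 + 0 = 19118. Thus E[τ] = E[X_τ^2] − E[M_τ] = 19118 − 14641 = 4477 = 121(158 − 121) = 4477.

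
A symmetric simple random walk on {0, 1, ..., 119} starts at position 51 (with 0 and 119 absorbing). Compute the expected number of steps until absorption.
E[τ | X_0 = 51] = 3468

Let v_k = E[τ | X_0 = k]. Boundary: v_0 = v_119 = 0. Recurrence: v_k = 1 + (v_{k-1} + v_{k+1})/2 for 1 ≤ k ≤ 118. The particular solution to v_k − (v_{k-1} + v_{k+1})/2 = 1 is v_k = −k^2. Adding homogeneous solution A + B k and matching boundaries gives v_k = k (119 − k). Substituting k = 51: v_51 = 51 · 68 = 3468.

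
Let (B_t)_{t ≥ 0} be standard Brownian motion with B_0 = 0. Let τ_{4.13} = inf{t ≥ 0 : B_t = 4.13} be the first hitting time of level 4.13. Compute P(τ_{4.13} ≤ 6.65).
P(τ_{4.13} ≤ 6.65) = 2(1 − Φ(4.13/√6.65)) = 2(1 − Φ(1.6015)) ≈ 0.1093

By the reflection principle for standard BM, P(τ_b ≤ t) = 2 · P(B_t ≥ b). Since B_t ~ N(0, t), P(B_t ≥ 4.13) = 1 − Φ(4.13/√t) = 1 − Φ(4.13/√6.65) = 1 − Φ(1.6015) ≈ 0.05463. Doubling: P(τ_{4.13} ≤ 6.65) ≈ 2 · 0.05463 = 0.10926 ≈ 0.1093.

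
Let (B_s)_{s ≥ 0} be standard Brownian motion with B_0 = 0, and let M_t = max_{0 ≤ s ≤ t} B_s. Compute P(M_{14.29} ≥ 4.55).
P(M_{14.29} ≥ 4.55) = 2·P(B_{14.29} ≥ 4.55) = 2(1 − Φ(4.55/√14.29)) ≈ 0.2287

By the reflection principle for Brownian motion, P(M_t ≥ a) = 2 · P(B_t ≥ a) for a ≥ 0. Since B_t ~ N(0, t), P(B_t ≥ 4.55) = 1 − Φ(4.55/√t) = 1 − Φ(4.55/√14.29) = 1 − Φ(1.2036). So
  P(M_{14.29} ≥ 4.55) = 2(1 − Φ(1.2036)) ≈ 0.2287.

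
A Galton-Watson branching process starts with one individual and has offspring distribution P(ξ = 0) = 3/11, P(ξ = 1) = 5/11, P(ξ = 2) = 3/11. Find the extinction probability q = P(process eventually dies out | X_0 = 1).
q = 1

Mean offspring μ = 0·3/11 + 1·5/11 + 2·3/11 = 1 ≤ 1. For μ ≤ 1 with offspring not concentrated at 1, the Galton-Watson process goes extinct almost surely, so q = 1.
(Algebraic check: The pgf is f(s) = 3/11 + 5/11·s + 3/11·s². The extinction probability q is the smallest fixed point of f in [0, 1]. Setting s = f(s):
  3/11·s² + (5/11 − 1)·s + 3/11 = 0
  3/11·s² − (3/11 + 3/11)·s + 3/11 = 0
which factors as (s − 1)·(3/11·s − 3/11) = 0, giving roots s = 1 and s = (3/11)/(3/11) = 1. Since 1 ≥ 1, the smallest root in [0, 1] is s = 1.)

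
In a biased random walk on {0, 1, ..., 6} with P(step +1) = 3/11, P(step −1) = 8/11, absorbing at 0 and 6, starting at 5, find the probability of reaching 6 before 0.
P(hit 6 before 0) = (1 − (8/3)^5) / (1 − (8/3)^6) = 19515/52283

Let u_k denote P(reach 6 before 0 | start at k). Boundary: u_0 = 0, u_6 = 1. Recurrence: u_k = 3/11·u_{k+1} + 8/11·u_{k-1} for 1 ≤ k ≤ 5. Try u_k = A + B·r^k with r = q/p = (8/11)/(3/11) = 8/3. Substitution satisfies the recurrence; boundary conditions give:
  u_k = (1 − r^k) / (1 − r^N) = (1 − (8/3)^5) / (1 − (8/3)^6) = 19515/52283.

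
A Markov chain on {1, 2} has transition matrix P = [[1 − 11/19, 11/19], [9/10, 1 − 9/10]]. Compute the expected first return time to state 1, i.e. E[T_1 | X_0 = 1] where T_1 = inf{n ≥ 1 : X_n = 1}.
E[T_1 | X_0 = 1] = 1/π_1 = 281/171

For an irreducible recurrent Markov chain with stationary distribution π, E[T_i | X_0 = i] = 1/π_i (Kac's formula). Here π_1 = (9/10)/(11/19 + 9/10) = (9/10)/(281/190) = 171/281, so E[T_1 | X_0 = 1] = 1/π_1 = (11/19 + 9/10)/(9/10) = (281/190)/(9/10) = 281/171.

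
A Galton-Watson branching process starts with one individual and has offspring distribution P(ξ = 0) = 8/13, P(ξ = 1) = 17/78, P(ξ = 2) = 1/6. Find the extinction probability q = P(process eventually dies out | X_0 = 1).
q = 1

Mean offspring μ = 0·8/13 + 1·17/78 + 2·1/6 = 43/78 ≤ 1. For μ ≤ 1 with offspring not concentrated at 1, the Galton-Watson process goes extinct almost surely, so q = 1.
(Algebraic check: The pgf is f(s) = 8/13 + 17/78·s + 1/6·s². The extinction probability q is the smallest fixed point of f in [0, 1]. Setting s = f(s):
  1/6·s² + (17/78 − 1)·s + 8/13 = 0
  1/6·s² − (8/13 + 1/6)·s + 8/13 = 0
which factors as (s − 1)·(1/6·s − 8/13) = 0, giving roots s = 1 and s = (8/13)/(1/6) = 48/13. Since 48/13 ≥ 1, the smallest root in [0, 1] is s = 1.)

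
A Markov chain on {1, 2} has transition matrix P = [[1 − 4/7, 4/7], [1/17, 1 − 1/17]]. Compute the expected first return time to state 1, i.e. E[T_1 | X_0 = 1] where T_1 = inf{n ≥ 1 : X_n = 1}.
E[T_1 | X_0 = 1] = 1/π_1 = 75/7

For an irreducible recurrent Markov chain with stationary distribution π, E[T_i | X_0 = i] = 1/π_i (Kac's formula). Here π_1 = (1/17)/(4/7 + 1/17) = (1/17)/(75/119) = 7/75, so E[T_1 | X_0 = 1] = 1/π_1 = (4/7 + 1/17)/(1/17) = (75/119)/(1/17) = 75/7.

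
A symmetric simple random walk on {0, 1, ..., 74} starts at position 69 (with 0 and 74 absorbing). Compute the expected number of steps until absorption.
E[τ | X_0 = 69] = 345

Let v_k = E[τ | X_0 = k]. Boundary: v_0 = v_74 = 0. Recurrence: v_k = 1 + (v_{k-1} + v_{k+1})/2 for 1 ≤ k ≤ 73. The particular solution to v_k − (v_{k-1} + v_{k+1})/2 = 1 is v_k = −k^2. Adding homogeneous solution A + B k and matching boundaries gives v_k = k (74 − k). Substituting k = 69: v_69 = 69 · 5 = 345.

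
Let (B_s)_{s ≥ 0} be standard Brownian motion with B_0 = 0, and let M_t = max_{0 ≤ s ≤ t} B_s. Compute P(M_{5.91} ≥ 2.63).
P(M_{5.91} ≥ 2.63) = 2·P(B_{5.91} ≥ 2.63) = 2(1 − Φ(2.63/√5.91)) ≈ 0.2793

By the reflection principle for Brownian motion, P(M_t ≥ a) = 2 · P(B_t ≥ a) for a ≥ 0. Since B_t ~ N(0, t), P(B_t ≥ 2.63) = 1 − Φ(2.63/√t) = 1 − Φ(2.63/√5.91) = 1 − Φ(1.0818). So
  P(M_{5.91} ≥ 2.63) = 2(1 − Φ(1.0818)) ≈ 0.2793.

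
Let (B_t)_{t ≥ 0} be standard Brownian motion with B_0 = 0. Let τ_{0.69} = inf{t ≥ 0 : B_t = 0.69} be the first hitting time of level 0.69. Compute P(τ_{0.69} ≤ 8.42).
P(τ_{0.69} ≤ 8.42) = 2(1 − Φ(0.69/√8.42)) = 2(1 − Φ(0.2378)) ≈ 0.8120

By the reflection principle for standard BM, P(τ_b ≤ t) = 2 · P(B_t ≥ b). Since B_t ~ N(0, t), P(B_t ≥ 0.69) = 1 − Φ(0.69/√t) = 1 − Φ(0.69/√8.42) = 1 − Φ(0.2378) ≈ 0.40602. Doubling: P(τ_{0.69} ≤ 8.42) ≈ 2 · 0.40602 = 0.81204 ≈ 0.8120.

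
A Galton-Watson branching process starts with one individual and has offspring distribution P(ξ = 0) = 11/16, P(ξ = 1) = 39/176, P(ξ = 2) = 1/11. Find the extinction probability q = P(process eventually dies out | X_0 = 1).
q = 1

Mean offspring μ = 0·11/16 + 1·39/176 + 2·1/11 = 71/176 ≤ 1. For μ ≤ 1 with offspring not concentrated at 1, the Galton-Watson process goes extinct almost surely, so q = 1.
(Algebraic check: The pgf is f(s) = 11/16 + 39/176·s + 1/11·s². The extinction probability q is the smallest fixed point of f in [0, 1]. Setting s = f(s):
  1/11·s² + (39/176 − 1)·s + 11/16 = 0
  1/11·s² − (11/16 + 1/11)·s + 11/16 = 0
which factors as (s − 1)·(1/11·s − 11/16) = 0, giving roots s = 1 and s = (11/16)/(1/11) = 121/16. Since 121/16 ≥ 1, the smallest root in [0, 1] is s = 1.)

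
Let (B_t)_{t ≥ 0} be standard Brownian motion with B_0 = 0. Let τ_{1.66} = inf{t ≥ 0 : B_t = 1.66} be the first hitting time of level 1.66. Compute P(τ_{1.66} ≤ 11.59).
P(τ_{1.66} ≤ 11.59) = 2(1 − Φ(1.66/√11.59)) = 2(1 − Φ(0.4876)) ≈ 0.6258

By the reflection principle for standard BM, P(τ_b ≤ t) = 2 · P(B_t ≥ b). Since B_t ~ N(0, t), P(B_t ≥ 1.66) = 1 − Φ(1.66/√t) = 1 − Φ(1.66/√11.59) = 1 − Φ(0.4876) ≈ 0.31292. Doubling: P(τ_{1.66} ≤ 11.59) ≈ 2 · 0.31292 = 0.62584 ≈ 0.6258.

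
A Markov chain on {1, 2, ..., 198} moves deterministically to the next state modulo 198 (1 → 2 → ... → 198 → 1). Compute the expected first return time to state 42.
E[T_42 | X_0 = 42] = 198

The chain cycles deterministically, so starting at state 42 it returns in exactly 198 steps. Equivalently, the stationary distribution is uniform π_j = 1/198 for every state j, so by Kac's formula E[T_42] = 1/π_42 = 198.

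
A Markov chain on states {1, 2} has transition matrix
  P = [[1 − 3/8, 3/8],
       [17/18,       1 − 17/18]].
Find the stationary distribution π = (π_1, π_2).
π_1 = 68/95, π_2 = 27/95

Solve πP = π with π_1 + π_2 = 1. From πP = π: π_1 · (1 − 3/8) + π_2 · 17/18 = π_1 ⇒ π_2 · 17/18 = π_1 · 3/8 ⇒ π_2/π_1 = (3/8)/(17/18) = 27/68. Together with π_1 + π_2 = 1:
  π_1 = (17/18)/(3/8 + 17/18) = (17/18)/(95/72) = 68/95,
  π_2 = (3/8)/(3/8 + 17/18) = (3/8)/(95/72) = 27/95.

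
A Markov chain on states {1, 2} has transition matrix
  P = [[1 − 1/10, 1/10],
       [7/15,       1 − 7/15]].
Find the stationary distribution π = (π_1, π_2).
π_1 = 14/17, π_2 = 3/17

Solve πP = π with π_1 + π_2 = 1. From πP = π: π_1 · (1 − 1/10) + π_2 · 7/15 = π_1 ⇒ π_2 · 7/15 = π_1 · 1/10 ⇒ π_2/π_1 = (1/10)/(7/15) = 3/14. Together with π_1 + π_2 = 1:
  π_1 = (7/15)/(1/10 + 7/15) = (7/15)/(17/30) = 14/17,
  π_2 = (1/10)/(1/10 + 7/15) = (1/10)/(17/30) = 3/17.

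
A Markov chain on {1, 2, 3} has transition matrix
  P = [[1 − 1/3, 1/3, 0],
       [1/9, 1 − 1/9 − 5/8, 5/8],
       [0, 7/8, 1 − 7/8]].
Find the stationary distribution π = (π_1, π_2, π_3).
π = (7/43, 21/43, 15/43)

This is a birth-death chain on three states, which satisfies detailed balance: π_1 · P_{12} = π_2 · P_{21} and π_2 · P_{23} = π_3 · P_{32}.
From π_1 · 1/3 = π_2 · 1/9: π_2/π_1 = (1/3)/(1/9) = 3.
From π_2 · 5/8 = π_3 · 7/8: π_3/π_2 = (5/8)/(7/8) = 5/7.
Take π_1 proportional to 1; then unnormalized π = (1, 3, 15/7). Normalize by dividing by the sum 43/7:
  π = (7/43, 21/43, 15/43).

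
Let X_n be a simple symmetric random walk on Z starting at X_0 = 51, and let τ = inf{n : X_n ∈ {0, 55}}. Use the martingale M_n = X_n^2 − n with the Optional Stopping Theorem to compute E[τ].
E[τ] = 204

M_n = X_n^2 − n is a martingale (since E[X_{n+1}^2 | F_n] = X_n^2 + 1). By OST (τ has finite mean in a bounded region), E[M_τ] = E[M_0] = X_0^2 − 0 = 51^2 = 2601. Also E[M_τ] = E[X_τ^2] − E[τ]. The walk exits at 0 or 55, with P(hit 55 first) = 51/55, so E[X_τ^2] = 55^2 · 51/55 + 0 = 2805. Thus E[τ] = E[X_τ^2] − E[M_τ] = 2805 − 2601 = 204 = 51(55 − 51) = 204.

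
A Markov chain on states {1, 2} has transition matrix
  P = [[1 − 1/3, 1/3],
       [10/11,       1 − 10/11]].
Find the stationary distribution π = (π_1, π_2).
π_1 = 30/41, π_2 = 11/41

Solve πP = π with π_1 + π_2 = 1. From πP = π: π_1 · (1 − 1/3) + π_2 · 10/11 = π_1 ⇒ π_2 · 10/11 = π_1 · 1/3 ⇒ π_2/π_1 = (1/3)/(10/11) = 11/30. Together with π_1 + π_2 = 1:
  π_1 = (10/11)/(1/3 + 10/11) = (10/11)/(41/33) = 30/41,
  π_2 = (1/3)/(1/3 + 10/11) = (1/3)/(41/33) = 11/41.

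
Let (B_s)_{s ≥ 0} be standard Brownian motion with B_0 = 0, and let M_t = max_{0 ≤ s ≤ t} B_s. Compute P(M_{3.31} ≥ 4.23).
P(M_{3.31} ≥ 4.23) = 2·P(B_{3.31} ≥ 4.23) = 2(1 − Φ(4.23/√3.31)) ≈ 0.0201

By the reflection principle for Brownian motion, P(M_t ≥ a) = 2 · P(B_t ≥ a) for a ≥ 0. Since B_t ~ N(0, t), P(B_t ≥ 4.23) = 1 − Φ(4.23/√t) = 1 − Φ(4.23/√3.31) = 1 − Φ(2.3250). So
  P(M_{3.31} ≥ 4.23) = 2(1 − Φ(2.3250)) ≈ 0.0201.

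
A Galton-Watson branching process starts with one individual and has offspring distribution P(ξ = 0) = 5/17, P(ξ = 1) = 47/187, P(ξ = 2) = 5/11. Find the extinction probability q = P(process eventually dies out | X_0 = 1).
q = 11/17

The pgf is f(s) = 5/17 + 47/187·s + 5/11·s². The extinction probability q is the smallest fixed point of f in [0, 1]. Setting s = f(s):
  5/11·s² + (47/187 − 1)·s + 5/17 = 0
  5/11·s² − (5/17 + 5/11)·s + 5/17 = 0
which factors as (s − 1)·(5/11·s − 5/17) = 0, giving roots s = 1 and s = (5/17)/(5/11) = 11/17.
Mean offspring μ = 47/187 + 2·5/11 = 217/187 > 1 (supercritical), so q < 1. The extinction probability is the smaller root: q = (5/17)/(5/11) = 11/17.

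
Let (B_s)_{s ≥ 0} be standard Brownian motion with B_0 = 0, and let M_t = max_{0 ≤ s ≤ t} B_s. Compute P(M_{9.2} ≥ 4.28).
P(M_{9.2} ≥ 4.28) = 2·P(B_{9.2} ≥ 4.28) = 2(1 − Φ(4.28/√9.2)) ≈ 0.1582

By the reflection principle for Brownian motion, P(M_t ≥ a) = 2 · P(B_t ≥ a) for a ≥ 0. Since B_t ~ N(0, t), P(B_t ≥ 4.28) = 1 − Φ(4.28/√t) = 1 − Φ(4.28/√9.2) = 1 − Φ(1.4111). So
  P(M_{9.2} ≥ 4.28) = 2(1 − Φ(1.4111)) ≈ 0.1582.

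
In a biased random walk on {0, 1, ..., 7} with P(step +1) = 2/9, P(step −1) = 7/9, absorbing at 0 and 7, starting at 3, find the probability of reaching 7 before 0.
P(hit 7 before 0) = (1 − (7/2)^3) / (1 − (7/2)^7) = 1072/164683

Let u_k denote P(reach 7 before 0 | start at k). Boundary: u_0 = 0, u_7 = 1. Recurrence: u_k = 2/9·u_{k+1} + 7/9·u_{k-1} for 1 ≤ k ≤ 6. Try u_k = A + B·r^k with r = q/p = (7/9)/(2/9) = 7/2. Substitution satisfies the recurrence; boundary conditions give:
  u_k = (1 − r^k) / (1 − r^N) = (1 − (7/2)^3) / (1 − (7/2)^7) = 1072/164683.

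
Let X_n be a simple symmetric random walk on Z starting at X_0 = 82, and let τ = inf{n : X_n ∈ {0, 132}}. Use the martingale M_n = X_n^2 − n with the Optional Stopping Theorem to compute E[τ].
E[τ] = 4100

M_n = X_n^2 − n is a martingale (since E[X_{n+1}^2 | F_n] = X_n^2 + 1). By OST (τ has finite mean in a bounded region), E[M_τ] = E[M_0] = X_0^2 − 0 = 82^2 = 6724. Also E[M_τ] = E[X_τ^2] − E[τ]. The walk exits at 0 or 132, with P(hit 132 first) = 82/132, so E[X_τ^2] = 132^2 · 82/132 + 0 = 10824. Thus E[τ] = E[X_τ^2] − E[M_τ] = 10824 − 6724 = 4100 = 82(132 − 82) = 4100.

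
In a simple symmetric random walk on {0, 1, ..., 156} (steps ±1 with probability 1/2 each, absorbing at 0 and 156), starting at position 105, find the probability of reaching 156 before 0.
P(hit 156 before 0) = 105/156 = 35/52

Let u_k = P(hit 156 before 0 | start at k). Then u_0 = 0, u_156 = 1, and u_k = u_{k-1}/2 + u_{k+1}/2 for 1 ≤ k ≤ 155. This harmonic recurrence is solved by u_k = k/156, giving u_105 = 105/156 = 35/52.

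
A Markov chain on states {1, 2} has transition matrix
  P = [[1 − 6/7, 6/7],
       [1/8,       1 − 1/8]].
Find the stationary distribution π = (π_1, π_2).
π_1 = 7/55, π_2 = 48/55

Solve πP = π with π_1 + π_2 = 1. From πP = π: π_1 · (1 − 6/7) + π_2 · 1/8 = π_1 ⇒ π_2 · 1/8 = π_1 · 6/7 ⇒ π_2/π_1 = (6/7)/(1/8) = 48/7. Together with π_1 + π_2 = 1:
  π_1 = (1/8)/(6/7 + 1/8) = (1/8)/(55/56) = 7/55,
  π_2 = (6/7)/(6/7 + 1/8) = (6/7)/(55/56) = 48/55.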